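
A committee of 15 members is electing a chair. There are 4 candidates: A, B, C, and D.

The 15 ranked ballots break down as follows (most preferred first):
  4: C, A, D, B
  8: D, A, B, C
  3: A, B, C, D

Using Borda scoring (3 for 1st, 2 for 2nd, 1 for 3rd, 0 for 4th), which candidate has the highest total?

A: 4×2 + 8×2 + 3×3 = 33
B: 4×0 + 8×1 + 3×2 = 14
C: 4×3 + 8×0 + 3×1 = 15
D: 4×1 + 8×3 + 3×0 = 28

A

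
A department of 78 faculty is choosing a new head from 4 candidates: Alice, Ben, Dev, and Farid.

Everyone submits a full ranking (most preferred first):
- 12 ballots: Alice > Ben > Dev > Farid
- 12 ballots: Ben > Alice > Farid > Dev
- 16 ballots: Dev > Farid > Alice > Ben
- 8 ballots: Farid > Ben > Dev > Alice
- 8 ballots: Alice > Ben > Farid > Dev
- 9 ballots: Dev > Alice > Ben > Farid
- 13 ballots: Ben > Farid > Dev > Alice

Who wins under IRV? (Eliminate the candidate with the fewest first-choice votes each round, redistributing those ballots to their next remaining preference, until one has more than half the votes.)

Ben

Round 1: Alice 20, Ben 25, Dev 25, Farid 8. Farid eliminated.
Round 2: Alice 20, Ben 33, Dev 25. Alice eliminated.
Round 3: Ben 53, Dev 25. Ben has a majority (≥40).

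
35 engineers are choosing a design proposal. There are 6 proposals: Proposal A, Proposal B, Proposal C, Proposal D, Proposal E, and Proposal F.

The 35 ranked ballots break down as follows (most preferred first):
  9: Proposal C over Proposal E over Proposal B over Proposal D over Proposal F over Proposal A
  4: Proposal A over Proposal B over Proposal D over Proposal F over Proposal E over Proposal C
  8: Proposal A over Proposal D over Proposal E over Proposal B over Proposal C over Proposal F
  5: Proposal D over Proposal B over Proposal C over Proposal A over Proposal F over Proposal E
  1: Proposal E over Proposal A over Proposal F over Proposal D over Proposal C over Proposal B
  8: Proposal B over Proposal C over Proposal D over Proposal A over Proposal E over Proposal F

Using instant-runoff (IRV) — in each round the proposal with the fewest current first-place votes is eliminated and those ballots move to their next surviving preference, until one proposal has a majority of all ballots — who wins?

Proposal B

Round 1: Proposal A 12, Proposal B 8, Proposal C 9, Proposal D 5, Proposal E 1, Proposal F 0. Proposal F eliminated.
Round 2: Proposal A 12, Proposal B 8, Proposal C 9, Proposal D 5, Proposal E 1. Proposal E eliminated.
Round 3: Proposal A 13, Proposal B 8, Proposal C 9, Proposal D 5. Proposal D eliminated.
Round 4: Proposal A 13, Proposal B 13, Proposal C 9. Proposal C eliminated.
Round 5: Proposal A 13, Proposal B 22. Proposal B has a majority (≥18).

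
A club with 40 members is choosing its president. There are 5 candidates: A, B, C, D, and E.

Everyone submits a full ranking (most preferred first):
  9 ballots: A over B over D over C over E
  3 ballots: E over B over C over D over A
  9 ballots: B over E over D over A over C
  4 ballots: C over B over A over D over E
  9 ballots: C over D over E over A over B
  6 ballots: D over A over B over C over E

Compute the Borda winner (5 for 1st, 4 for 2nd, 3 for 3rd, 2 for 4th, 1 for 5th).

B

A: 9×5 + 3×1 + 9×2 + 4×3 + 9×2 + 6×4 = 120
B: 9×4 + 3×4 + 9×5 + 4×4 + 9×1 + 6×3 = 136
C: 9×2 + 3×3 + 9×1 + 4×5 + 9×5 + 6×2 = 113
D: 9×3 + 3×2 + 9×3 + 4×2 + 9×4 + 6×5 = 134
E: 9×1 + 3×5 + 9×4 + 4×1 + 9×3 + 6×1 = 97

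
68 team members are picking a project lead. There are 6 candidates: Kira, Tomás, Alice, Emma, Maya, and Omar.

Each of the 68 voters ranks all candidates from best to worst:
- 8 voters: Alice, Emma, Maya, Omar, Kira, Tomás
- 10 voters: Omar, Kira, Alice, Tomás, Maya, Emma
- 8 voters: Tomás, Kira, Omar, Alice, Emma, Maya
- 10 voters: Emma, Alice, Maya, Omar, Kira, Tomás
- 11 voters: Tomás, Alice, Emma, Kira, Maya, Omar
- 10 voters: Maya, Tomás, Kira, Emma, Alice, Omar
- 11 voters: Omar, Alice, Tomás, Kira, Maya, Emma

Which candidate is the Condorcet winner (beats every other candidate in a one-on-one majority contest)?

Alice vs Kira: 40–28
Alice vs Tomás: 39–29
Alice vs Emma: 48–20
Alice vs Maya: 58–10
Alice vs Omar: 39–29
Alice beats every other candidate.

Alice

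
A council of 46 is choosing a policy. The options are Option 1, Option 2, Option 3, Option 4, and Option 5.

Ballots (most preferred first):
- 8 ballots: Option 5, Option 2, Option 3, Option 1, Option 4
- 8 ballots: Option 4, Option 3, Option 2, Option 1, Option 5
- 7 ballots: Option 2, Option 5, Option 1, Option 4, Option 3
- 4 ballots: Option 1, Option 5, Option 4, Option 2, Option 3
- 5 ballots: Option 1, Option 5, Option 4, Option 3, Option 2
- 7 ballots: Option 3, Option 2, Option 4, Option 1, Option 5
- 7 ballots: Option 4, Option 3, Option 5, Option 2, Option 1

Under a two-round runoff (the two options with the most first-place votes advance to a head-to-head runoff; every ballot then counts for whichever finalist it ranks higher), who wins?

Option 1

Round 1 first-place votes: Option 1 9, Option 2 7, Option 3 7, Option 4 15, Option 5 8. Option 4 and Option 1 advance.
Runoff: Option 4 is ranked above Option 1 on 22 ballots, Option 1 above Option 4 on 24.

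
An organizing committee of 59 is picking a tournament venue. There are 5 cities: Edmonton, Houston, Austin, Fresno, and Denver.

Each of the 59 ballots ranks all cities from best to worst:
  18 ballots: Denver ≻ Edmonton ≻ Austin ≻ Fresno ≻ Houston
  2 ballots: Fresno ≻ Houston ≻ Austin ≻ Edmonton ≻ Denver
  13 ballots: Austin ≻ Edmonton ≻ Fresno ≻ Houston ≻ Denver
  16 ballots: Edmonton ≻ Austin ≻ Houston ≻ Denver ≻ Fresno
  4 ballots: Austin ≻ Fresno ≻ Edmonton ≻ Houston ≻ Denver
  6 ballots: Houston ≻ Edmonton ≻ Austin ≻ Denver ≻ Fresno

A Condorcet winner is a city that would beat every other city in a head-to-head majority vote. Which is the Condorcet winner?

Edmonton vs Houston: 51–8
Edmonton vs Austin: 40–19
Edmonton vs Fresno: 53–6
Edmonton vs Denver: 41–18
Edmonton beats every other city.

Edmonton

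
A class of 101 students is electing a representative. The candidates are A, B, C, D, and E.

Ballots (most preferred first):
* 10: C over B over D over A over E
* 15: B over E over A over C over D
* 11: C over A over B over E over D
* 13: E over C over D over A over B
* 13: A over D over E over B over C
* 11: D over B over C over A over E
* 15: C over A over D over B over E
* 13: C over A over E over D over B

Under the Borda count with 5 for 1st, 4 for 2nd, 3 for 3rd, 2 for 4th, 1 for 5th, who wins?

C

A: 10×2 + 15×3 + 11×4 + 13×2 + 13×5 + 11×2 + 15×4 + 13×4 = 334
B: 10×4 + 15×5 + 11×3 + 13×1 + 13×2 + 11×4 + 15×2 + 13×1 = 274
C: 10×5 + 15×2 + 11×5 + 13×4 + 13×1 + 11×3 + 15×5 + 13×5 = 373
D: 10×3 + 15×1 + 11×1 + 13×3 + 13×4 + 11×5 + 15×3 + 13×2 = 273
E: 10×1 + 15×4 + 11×2 + 13×5 + 13×3 + 11×1 + 15×1 + 13×3 = 261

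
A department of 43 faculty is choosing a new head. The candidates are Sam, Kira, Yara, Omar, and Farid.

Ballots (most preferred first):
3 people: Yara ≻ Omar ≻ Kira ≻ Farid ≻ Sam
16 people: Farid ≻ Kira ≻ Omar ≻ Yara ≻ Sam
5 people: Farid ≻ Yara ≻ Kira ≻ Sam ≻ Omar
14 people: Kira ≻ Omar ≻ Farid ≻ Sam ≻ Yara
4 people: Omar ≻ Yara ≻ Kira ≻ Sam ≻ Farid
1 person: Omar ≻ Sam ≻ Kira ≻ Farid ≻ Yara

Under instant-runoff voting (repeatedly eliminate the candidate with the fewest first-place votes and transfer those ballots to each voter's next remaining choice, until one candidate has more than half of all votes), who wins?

Round 1: Sam 0, Kira 14, Yara 3, Omar 5, Farid 21. Sam eliminated.
Round 2: Kira 14, Yara 3, Omar 5, Farid 21. Yara eliminated.
Round 3: Kira 14, Omar 8, Farid 21. Omar eliminated.
Round 4: Kira 22, Farid 21. Kira has a majority (≥22).

Kira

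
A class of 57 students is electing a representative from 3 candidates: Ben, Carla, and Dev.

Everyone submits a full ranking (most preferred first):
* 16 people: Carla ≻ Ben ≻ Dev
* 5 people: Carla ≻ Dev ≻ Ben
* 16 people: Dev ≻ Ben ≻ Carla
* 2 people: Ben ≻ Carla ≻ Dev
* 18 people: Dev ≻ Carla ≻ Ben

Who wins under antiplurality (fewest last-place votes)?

Carla

Last-place votes: Ben 23, Carla 16, Dev 18.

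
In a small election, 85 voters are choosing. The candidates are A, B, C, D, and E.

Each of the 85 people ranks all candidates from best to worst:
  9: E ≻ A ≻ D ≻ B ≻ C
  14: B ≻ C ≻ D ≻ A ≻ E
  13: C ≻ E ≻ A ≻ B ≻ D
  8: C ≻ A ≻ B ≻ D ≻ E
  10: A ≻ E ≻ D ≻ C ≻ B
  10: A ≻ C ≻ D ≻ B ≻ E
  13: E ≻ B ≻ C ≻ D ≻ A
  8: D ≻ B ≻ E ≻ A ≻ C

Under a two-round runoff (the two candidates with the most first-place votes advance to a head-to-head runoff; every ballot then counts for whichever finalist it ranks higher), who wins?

Round 1 first-place votes: A 20, B 14, C 21, D 8, E 22. E and C advance.
Runoff: E is ranked above C on 40 ballots, C above E on 45.

C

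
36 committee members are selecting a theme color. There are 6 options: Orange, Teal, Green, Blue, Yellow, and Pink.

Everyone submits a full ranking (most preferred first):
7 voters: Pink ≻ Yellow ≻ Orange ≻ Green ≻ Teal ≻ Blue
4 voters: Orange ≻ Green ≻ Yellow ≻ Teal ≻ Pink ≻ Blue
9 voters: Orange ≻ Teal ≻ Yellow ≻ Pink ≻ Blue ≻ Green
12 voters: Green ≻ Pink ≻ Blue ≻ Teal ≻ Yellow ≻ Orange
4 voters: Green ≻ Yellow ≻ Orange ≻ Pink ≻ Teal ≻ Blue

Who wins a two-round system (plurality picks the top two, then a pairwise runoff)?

Orange

Round 1 first-place votes: Orange 13, Teal 0, Green 16, Blue 0, Yellow 0, Pink 7. Green and Orange advance.
Runoff: Green is ranked above Orange on 16 ballots, Orange above Green on 20.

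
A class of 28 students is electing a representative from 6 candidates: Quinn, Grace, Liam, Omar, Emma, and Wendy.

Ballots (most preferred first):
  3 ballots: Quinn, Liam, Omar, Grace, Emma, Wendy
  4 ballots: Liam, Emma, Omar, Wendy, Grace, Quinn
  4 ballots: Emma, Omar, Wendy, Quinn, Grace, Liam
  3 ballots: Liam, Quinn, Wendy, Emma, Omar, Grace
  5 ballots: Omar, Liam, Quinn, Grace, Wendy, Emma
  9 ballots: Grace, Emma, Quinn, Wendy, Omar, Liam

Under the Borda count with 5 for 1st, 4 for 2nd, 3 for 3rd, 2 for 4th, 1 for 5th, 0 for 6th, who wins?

Quinn: 3×5 + 4×0 + 4×2 + 3×4 + 5×3 + 9×3 = 77
Grace: 3×2 + 4×1 + 4×1 + 3×0 + 5×2 + 9×5 = 69
Liam: 3×4 + 4×5 + 4×0 + 3×5 + 5×4 + 9×0 = 67
Omar: 3×3 + 4×3 + 4×4 + 3×1 + 5×5 + 9×1 = 74
Emma: 3×1 + 4×4 + 4×5 + 3×2 + 5×0 + 9×4 = 81
Wendy: 3×0 + 4×2 + 4×3 + 3×3 + 5×1 + 9×2 = 52

Emma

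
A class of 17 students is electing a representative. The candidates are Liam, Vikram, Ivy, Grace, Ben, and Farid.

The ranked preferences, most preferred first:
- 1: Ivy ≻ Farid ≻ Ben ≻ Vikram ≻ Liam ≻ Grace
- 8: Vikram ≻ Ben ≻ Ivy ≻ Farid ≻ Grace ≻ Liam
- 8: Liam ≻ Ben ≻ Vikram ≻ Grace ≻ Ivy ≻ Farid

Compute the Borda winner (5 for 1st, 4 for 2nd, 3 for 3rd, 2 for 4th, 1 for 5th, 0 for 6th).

Liam: 1×1 + 8×0 + 8×5 = 41
Vikram: 1×2 + 8×5 + 8×3 = 66
Ivy: 1×5 + 8×3 + 8×1 = 37
Grace: 1×0 + 8×1 + 8×2 = 24
Ben: 1×3 + 8×4 + 8×4 = 67
Farid: 1×4 + 8×2 + 8×0 = 20

Ben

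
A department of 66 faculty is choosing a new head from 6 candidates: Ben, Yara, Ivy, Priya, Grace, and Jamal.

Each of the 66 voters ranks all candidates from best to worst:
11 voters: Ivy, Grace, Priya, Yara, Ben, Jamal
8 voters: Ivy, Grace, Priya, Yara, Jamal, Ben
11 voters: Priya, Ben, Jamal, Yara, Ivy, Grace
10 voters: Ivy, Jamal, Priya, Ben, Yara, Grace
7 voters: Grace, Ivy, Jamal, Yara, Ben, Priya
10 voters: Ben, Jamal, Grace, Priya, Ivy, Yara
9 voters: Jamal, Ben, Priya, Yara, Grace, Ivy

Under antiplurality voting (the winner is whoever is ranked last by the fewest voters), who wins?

Priya

Last-place votes: Ben 8, Yara 10, Ivy 9, Priya 7, Grace 21, Jamal 11.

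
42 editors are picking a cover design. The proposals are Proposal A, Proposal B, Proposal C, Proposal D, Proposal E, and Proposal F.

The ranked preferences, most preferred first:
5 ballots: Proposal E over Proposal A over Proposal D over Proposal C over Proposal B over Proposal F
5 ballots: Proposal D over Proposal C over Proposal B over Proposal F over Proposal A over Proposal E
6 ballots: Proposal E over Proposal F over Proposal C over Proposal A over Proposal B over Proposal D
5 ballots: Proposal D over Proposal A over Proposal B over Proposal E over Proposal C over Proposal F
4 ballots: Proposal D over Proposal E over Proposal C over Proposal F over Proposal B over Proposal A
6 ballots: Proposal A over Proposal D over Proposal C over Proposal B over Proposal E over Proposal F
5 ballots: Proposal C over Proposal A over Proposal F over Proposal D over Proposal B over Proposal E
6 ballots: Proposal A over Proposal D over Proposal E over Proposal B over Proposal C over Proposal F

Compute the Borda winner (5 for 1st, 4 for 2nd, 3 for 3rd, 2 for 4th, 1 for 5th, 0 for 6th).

Proposal D

Proposal A: 5×4 + 5×1 + 6×2 + 5×4 + 4×0 + 6×5 + 5×4 + 6×5 = 137
Proposal B: 5×1 + 5×3 + 6×1 + 5×3 + 4×1 + 6×2 + 5×1 + 6×2 = 74
Proposal C: 5×2 + 5×4 + 6×3 + 5×1 + 4×3 + 6×3 + 5×5 + 6×1 = 114
Proposal D: 5×3 + 5×5 + 6×0 + 5×5 + 4×5 + 6×4 + 5×2 + 6×4 = 143
Proposal E: 5×5 + 5×0 + 6×5 + 5×2 + 4×4 + 6×1 + 5×0 + 6×3 = 105
Proposal F: 5×0 + 5×2 + 6×4 + 5×0 + 4×2 + 6×0 + 5×3 + 6×0 = 57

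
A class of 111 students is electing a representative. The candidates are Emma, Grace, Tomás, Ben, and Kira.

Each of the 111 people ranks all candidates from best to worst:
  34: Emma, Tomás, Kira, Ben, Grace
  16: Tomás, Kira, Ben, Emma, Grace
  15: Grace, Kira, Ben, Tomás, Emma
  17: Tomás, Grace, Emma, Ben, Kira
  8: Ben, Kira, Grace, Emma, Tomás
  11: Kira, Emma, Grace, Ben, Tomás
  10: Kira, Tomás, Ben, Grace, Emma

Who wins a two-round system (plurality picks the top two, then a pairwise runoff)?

Round 1 first-place votes: Emma 34, Grace 15, Tomás 33, Ben 8, Kira 21. Emma and Tomás advance.
Runoff: Emma is ranked above Tomás on 53 ballots, Tomás above Emma on 58.

Tomás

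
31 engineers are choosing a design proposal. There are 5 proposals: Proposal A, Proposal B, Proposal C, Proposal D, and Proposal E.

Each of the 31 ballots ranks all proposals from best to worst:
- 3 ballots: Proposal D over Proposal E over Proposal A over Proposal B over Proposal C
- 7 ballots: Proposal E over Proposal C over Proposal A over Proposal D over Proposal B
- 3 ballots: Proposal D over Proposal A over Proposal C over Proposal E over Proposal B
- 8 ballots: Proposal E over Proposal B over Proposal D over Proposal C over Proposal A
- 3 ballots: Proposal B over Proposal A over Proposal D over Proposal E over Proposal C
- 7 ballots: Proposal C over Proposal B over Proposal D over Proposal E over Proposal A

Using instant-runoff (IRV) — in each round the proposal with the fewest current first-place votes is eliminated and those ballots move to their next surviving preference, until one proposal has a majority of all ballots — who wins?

Round 1: Proposal A 0, Proposal B 3, Proposal C 7, Proposal D 6, Proposal E 15. Proposal A eliminated.
Round 2: Proposal B 3, Proposal C 7, Proposal D 6, Proposal E 15. Proposal B eliminated.
Round 3: Proposal C 7, Proposal D 9, Proposal E 15. Proposal C eliminated.
Round 4: Proposal D 16, Proposal E 15. Proposal D has a majority (≥16).

Proposal D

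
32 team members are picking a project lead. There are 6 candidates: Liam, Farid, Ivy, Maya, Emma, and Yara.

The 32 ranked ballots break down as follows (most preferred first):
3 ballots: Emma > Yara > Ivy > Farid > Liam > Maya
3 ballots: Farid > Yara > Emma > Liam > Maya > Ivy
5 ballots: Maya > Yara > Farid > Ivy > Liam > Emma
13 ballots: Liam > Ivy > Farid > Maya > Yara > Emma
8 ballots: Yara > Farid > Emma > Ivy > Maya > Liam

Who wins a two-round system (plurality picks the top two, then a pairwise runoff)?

Round 1 first-place votes: Liam 13, Farid 3, Ivy 0, Maya 5, Emma 3, Yara 8. Liam and Yara advance.
Runoff: Liam is ranked above Yara on 13 ballots, Yara above Liam on 19.

Yara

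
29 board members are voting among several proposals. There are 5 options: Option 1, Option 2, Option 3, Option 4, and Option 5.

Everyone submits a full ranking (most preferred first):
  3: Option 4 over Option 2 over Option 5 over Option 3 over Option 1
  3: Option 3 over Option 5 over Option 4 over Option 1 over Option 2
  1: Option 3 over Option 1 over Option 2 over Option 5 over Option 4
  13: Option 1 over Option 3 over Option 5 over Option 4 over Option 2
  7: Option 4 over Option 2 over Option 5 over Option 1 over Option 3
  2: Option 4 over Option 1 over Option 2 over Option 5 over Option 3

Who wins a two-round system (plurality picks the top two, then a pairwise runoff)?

Round 1 first-place votes: Option 1 13, Option 2 0, Option 3 4, Option 4 12, Option 5 0. Option 1 and Option 4 advance.
Runoff: Option 1 is ranked above Option 4 on 14 ballots, Option 4 above Option 1 on 15.

Option 4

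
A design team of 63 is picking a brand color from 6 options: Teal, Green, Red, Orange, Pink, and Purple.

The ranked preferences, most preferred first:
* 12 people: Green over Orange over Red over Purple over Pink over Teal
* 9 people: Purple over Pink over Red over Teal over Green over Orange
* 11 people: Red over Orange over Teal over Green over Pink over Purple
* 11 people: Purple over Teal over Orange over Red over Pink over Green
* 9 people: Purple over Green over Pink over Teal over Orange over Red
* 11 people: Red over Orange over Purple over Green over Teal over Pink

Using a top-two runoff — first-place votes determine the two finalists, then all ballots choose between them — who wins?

Red

Round 1 first-place votes: Teal 0, Green 12, Red 22, Orange 0, Pink 0, Purple 29. Purple and Red advance.
Runoff: Purple is ranked above Red on 29 ballots, Red above Purple on 34.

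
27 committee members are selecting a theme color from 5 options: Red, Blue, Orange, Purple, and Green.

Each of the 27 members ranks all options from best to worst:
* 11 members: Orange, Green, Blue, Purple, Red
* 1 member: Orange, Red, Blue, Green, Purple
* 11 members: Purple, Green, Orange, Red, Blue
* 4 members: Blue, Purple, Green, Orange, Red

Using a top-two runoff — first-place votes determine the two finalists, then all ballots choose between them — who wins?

Round 1 first-place votes: Red 0, Blue 4, Orange 12, Purple 11, Green 0. Orange and Purple advance.
Runoff: Orange is ranked above Purple on 12 ballots, Purple above Orange on 15.

Purple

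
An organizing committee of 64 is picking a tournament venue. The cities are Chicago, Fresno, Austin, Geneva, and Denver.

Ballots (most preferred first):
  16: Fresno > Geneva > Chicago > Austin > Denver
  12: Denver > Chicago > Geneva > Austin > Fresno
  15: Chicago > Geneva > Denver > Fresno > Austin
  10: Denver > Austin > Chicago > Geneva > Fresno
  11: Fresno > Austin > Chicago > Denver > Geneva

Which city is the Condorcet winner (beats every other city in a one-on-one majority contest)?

Chicago

Chicago vs Fresno: 37–27
Chicago vs Austin: 43–21
Chicago vs Geneva: 48–16
Chicago vs Denver: 42–22
Chicago beats every other city.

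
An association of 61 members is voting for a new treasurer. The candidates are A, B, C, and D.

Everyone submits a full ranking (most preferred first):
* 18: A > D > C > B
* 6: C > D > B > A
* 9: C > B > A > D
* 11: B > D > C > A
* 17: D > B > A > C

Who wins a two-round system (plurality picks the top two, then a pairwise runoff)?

D

Round 1 first-place votes: A 18, B 11, C 15, D 17. A and D advance.
Runoff: A is ranked above D on 27 ballots, D above A on 34.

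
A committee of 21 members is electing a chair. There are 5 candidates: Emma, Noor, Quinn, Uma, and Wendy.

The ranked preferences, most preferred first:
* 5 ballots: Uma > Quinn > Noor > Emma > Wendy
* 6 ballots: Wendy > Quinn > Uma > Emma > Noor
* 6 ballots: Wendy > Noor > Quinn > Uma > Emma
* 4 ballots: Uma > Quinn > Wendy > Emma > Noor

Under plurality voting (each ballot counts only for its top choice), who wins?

First-place votes: Emma 0, Noor 0, Quinn 0, Uma 9, Wendy 12.

Wendy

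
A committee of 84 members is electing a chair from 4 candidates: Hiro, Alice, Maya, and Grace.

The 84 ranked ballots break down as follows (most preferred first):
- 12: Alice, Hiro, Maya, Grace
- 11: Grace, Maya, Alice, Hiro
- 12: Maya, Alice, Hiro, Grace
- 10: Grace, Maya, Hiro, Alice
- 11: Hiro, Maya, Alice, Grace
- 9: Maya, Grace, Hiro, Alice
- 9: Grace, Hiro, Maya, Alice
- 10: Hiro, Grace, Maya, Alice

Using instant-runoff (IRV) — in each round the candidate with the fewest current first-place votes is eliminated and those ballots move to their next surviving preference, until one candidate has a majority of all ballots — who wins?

Round 1: Hiro 21, Alice 12, Maya 21, Grace 30. Alice eliminated.
Round 2: Hiro 33, Maya 21, Grace 30. Maya eliminated.
Round 3: Hiro 45, Grace 39. Hiro has a majority (≥43).

Hiro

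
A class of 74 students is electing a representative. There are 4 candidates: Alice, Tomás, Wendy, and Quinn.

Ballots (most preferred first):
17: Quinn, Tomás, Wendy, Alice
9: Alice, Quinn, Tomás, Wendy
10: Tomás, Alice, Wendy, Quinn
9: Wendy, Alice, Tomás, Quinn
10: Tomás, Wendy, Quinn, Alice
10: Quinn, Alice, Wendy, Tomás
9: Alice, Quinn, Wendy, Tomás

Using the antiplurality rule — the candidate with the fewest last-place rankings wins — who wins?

Wendy

Last-place votes: Alice 27, Tomás 19, Wendy 9, Quinn 19.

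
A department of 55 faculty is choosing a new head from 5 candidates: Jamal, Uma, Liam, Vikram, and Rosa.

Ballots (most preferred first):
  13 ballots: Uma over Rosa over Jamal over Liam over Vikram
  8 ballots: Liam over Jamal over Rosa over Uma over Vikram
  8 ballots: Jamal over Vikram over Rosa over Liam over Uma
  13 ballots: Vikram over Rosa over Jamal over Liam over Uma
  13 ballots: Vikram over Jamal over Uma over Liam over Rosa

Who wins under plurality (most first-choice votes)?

Vikram

First-place votes: Jamal 8, Uma 13, Liam 8, Vikram 26, Rosa 0.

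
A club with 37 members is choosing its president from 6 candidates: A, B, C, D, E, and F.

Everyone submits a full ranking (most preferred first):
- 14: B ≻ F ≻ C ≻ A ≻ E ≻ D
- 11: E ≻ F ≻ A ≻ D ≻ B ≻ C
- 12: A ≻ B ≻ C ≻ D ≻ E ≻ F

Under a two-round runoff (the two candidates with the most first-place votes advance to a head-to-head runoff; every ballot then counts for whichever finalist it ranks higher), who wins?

A

Round 1 first-place votes: A 12, B 14, C 0, D 0, E 11, F 0. B and A advance.
Runoff: B is ranked above A on 14 ballots, A above B on 23.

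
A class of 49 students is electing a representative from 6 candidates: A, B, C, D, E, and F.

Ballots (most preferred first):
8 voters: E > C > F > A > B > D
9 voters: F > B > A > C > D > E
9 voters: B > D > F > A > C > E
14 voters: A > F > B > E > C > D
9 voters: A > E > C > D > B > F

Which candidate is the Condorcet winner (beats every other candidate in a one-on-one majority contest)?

F vs A: 26–23
F vs B: 31–18
F vs C: 32–17
F vs D: 31–18
F vs E: 32–17
F beats every other candidate.

F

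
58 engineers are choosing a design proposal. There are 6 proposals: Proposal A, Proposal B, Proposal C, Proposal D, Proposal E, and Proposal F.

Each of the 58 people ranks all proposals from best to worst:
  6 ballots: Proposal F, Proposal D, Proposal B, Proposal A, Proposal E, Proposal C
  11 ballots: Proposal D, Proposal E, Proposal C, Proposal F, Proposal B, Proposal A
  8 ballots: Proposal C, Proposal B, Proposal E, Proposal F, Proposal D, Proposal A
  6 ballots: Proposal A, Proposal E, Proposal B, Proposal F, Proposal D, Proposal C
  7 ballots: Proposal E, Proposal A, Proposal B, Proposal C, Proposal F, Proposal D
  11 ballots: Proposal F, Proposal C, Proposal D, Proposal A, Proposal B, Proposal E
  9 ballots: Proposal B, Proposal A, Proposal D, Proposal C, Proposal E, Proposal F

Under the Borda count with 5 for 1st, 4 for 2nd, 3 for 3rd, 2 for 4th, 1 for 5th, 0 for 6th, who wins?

Proposal A: 6×2 + 11×0 + 8×0 + 6×5 + 7×4 + 11×2 + 9×4 = 128
Proposal B: 6×3 + 11×1 + 8×4 + 6×3 + 7×3 + 11×1 + 9×5 = 156
Proposal C: 6×0 + 11×3 + 8×5 + 6×0 + 7×2 + 11×4 + 9×2 = 149
Proposal D: 6×4 + 11×5 + 8×1 + 6×1 + 7×0 + 11×3 + 9×3 = 153
Proposal E: 6×1 + 11×4 + 8×3 + 6×4 + 7×5 + 11×0 + 9×1 = 142
Proposal F: 6×5 + 11×2 + 8×2 + 6×2 + 7×1 + 11×5 + 9×0 = 142

Proposal B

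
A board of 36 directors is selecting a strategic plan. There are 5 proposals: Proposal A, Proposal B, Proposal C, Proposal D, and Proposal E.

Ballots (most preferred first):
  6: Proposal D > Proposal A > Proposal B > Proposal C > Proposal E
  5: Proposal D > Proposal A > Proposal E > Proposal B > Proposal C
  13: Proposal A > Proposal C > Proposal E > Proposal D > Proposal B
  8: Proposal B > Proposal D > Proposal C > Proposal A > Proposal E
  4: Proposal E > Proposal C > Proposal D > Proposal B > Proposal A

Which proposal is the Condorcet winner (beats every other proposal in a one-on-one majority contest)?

Proposal D

Proposal D vs Proposal A: 23–13
Proposal D vs Proposal B: 28–8
Proposal D vs Proposal C: 19–17
Proposal D vs Proposal E: 19–17
Proposal D beats every other proposal.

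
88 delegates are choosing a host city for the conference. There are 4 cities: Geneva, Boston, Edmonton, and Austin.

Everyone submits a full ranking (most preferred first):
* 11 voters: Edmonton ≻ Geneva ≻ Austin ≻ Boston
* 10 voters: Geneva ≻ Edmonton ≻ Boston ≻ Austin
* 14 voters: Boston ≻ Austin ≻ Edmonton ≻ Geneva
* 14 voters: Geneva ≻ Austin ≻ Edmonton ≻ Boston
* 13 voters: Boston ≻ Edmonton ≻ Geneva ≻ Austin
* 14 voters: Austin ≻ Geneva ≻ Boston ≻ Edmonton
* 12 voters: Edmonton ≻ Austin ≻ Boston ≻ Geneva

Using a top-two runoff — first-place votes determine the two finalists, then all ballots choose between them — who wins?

Geneva

Round 1 first-place votes: Geneva 24, Boston 27, Edmonton 23, Austin 14. Boston and Geneva advance.
Runoff: Boston is ranked above Geneva on 39 ballots, Geneva above Boston on 49.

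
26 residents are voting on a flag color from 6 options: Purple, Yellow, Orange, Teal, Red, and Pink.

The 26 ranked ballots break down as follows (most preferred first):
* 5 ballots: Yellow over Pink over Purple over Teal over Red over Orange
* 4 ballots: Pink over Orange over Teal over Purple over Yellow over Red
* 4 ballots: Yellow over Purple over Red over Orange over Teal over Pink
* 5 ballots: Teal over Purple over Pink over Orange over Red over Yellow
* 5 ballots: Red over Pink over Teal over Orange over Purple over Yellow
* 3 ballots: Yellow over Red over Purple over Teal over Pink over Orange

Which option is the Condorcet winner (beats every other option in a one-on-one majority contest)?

Pink vs Purple: 14–12
Pink vs Yellow: 14–12
Pink vs Orange: 22–4
Pink vs Teal: 14–12
Pink vs Red: 14–12
Pink beats every other option.

Pink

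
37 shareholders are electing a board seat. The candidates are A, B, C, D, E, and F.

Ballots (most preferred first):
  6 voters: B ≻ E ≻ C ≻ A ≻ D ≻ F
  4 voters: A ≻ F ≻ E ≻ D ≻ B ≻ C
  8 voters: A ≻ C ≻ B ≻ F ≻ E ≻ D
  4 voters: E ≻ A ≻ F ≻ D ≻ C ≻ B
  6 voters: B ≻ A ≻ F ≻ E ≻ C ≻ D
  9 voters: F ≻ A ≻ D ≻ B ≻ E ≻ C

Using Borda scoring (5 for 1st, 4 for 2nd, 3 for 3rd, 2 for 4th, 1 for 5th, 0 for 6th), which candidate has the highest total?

A: 6×2 + 4×5 + 8×5 + 4×4 + 6×4 + 9×4 = 148
B: 6×5 + 4×1 + 8×3 + 4×0 + 6×5 + 9×2 = 106
C: 6×3 + 4×0 + 8×4 + 4×1 + 6×1 + 9×0 = 60
D: 6×1 + 4×2 + 8×0 + 4×2 + 6×0 + 9×3 = 49
E: 6×4 + 4×3 + 8×1 + 4×5 + 6×2 + 9×1 = 85
F: 6×0 + 4×4 + 8×2 + 4×3 + 6×3 + 9×5 = 107

A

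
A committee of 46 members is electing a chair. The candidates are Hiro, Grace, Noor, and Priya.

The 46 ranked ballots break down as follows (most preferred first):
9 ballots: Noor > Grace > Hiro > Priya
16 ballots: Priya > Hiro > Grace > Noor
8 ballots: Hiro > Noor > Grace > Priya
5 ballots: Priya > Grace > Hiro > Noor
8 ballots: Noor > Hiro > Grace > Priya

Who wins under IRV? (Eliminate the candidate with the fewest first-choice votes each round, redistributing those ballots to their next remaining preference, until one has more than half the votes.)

Noor

Round 1: Hiro 8, Grace 0, Noor 17, Priya 21. Grace eliminated.
Round 2: Hiro 8, Noor 17, Priya 21. Hiro eliminated.
Round 3: Noor 25, Priya 21. Noor has a majority (≥24).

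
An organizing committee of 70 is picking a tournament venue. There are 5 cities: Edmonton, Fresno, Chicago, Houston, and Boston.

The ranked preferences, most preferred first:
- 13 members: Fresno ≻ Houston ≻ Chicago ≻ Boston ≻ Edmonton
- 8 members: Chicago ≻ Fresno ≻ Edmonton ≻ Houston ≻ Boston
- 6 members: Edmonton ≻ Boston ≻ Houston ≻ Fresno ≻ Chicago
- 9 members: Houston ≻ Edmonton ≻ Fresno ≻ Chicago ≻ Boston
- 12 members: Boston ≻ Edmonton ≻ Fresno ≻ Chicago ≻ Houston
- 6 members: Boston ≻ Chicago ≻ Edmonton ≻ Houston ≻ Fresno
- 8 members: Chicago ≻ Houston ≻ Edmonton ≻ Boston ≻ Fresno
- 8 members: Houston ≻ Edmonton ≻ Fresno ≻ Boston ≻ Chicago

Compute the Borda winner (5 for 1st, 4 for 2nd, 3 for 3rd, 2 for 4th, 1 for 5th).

Houston

Edmonton: 13×1 + 8×3 + 6×5 + 9×4 + 12×4 + 6×3 + 8×3 + 8×4 = 225
Fresno: 13×5 + 8×4 + 6×2 + 9×3 + 12×3 + 6×1 + 8×1 + 8×3 = 210
Chicago: 13×3 + 8×5 + 6×1 + 9×2 + 12×2 + 6×4 + 8×5 + 8×1 = 199
Houston: 13×4 + 8×2 + 6×3 + 9×5 + 12×1 + 6×2 + 8×4 + 8×5 = 227
Boston: 13×2 + 8×1 + 6×4 + 9×1 + 12×5 + 6×5 + 8×2 + 8×2 = 189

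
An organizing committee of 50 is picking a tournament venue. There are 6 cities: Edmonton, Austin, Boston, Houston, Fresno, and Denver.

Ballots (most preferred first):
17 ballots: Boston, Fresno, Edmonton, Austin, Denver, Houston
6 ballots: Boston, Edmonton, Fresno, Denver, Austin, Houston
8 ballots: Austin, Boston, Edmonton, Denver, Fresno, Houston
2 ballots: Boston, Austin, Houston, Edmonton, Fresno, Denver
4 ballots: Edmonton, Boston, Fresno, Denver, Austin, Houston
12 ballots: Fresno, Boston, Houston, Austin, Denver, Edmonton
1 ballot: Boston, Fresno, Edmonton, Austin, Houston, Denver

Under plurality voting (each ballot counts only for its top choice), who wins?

Boston

First-place votes: Edmonton 4, Austin 8, Boston 26, Houston 0, Fresno 12, Denver 0.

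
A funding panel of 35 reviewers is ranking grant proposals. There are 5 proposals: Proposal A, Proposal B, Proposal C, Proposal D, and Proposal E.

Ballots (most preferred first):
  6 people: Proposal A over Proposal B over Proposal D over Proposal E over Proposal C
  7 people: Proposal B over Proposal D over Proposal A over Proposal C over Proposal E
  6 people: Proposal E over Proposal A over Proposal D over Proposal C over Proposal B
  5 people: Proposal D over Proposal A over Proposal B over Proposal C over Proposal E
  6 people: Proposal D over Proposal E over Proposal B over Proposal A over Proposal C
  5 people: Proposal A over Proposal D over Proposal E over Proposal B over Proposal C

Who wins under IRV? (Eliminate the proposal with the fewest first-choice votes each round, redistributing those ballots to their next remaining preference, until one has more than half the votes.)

Proposal D

Round 1: Proposal A 11, Proposal B 7, Proposal C 0, Proposal D 11, Proposal E 6. Proposal C eliminated.
Round 2: Proposal A 11, Proposal B 7, Proposal D 11, Proposal E 6. Proposal E eliminated.
Round 3: Proposal A 17, Proposal B 7, Proposal D 11. Proposal B eliminated.
Round 4: Proposal A 17, Proposal D 18. Proposal D has a majority (≥18).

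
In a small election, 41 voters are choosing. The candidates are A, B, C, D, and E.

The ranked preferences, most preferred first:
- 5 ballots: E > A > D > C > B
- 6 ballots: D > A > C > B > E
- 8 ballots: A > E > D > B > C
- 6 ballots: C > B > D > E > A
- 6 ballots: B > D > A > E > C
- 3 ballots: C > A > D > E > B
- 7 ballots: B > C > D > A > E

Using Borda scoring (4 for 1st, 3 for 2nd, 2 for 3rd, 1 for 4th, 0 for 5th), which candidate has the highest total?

A: 5×3 + 6×3 + 8×4 + 6×0 + 6×2 + 3×3 + 7×1 = 93
B: 5×0 + 6×1 + 8×1 + 6×3 + 6×4 + 3×0 + 7×4 = 84
C: 5×1 + 6×2 + 8×0 + 6×4 + 6×0 + 3×4 + 7×3 = 74
D: 5×2 + 6×4 + 8×2 + 6×2 + 6×3 + 3×2 + 7×2 = 100
E: 5×4 + 6×0 + 8×3 + 6×1 + 6×1 + 3×1 + 7×0 = 59

D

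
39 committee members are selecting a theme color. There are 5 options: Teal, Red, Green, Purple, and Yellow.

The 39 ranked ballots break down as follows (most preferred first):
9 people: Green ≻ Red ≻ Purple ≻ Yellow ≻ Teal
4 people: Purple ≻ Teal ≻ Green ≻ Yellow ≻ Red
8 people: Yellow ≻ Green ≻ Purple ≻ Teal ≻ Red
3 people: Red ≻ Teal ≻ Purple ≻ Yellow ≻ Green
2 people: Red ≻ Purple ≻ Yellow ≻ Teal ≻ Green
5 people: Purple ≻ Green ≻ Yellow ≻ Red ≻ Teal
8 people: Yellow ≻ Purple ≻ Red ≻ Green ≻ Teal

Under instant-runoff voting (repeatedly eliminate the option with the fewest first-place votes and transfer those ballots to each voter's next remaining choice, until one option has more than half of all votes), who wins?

Round 1: Teal 0, Red 5, Green 9, Purple 9, Yellow 16. Teal eliminated.
Round 2: Red 5, Green 9, Purple 9, Yellow 16. Red eliminated.
Round 3: Green 9, Purple 14, Yellow 16. Green eliminated.
Round 4: Purple 23, Yellow 16. Purple has a majority (≥20).

Purple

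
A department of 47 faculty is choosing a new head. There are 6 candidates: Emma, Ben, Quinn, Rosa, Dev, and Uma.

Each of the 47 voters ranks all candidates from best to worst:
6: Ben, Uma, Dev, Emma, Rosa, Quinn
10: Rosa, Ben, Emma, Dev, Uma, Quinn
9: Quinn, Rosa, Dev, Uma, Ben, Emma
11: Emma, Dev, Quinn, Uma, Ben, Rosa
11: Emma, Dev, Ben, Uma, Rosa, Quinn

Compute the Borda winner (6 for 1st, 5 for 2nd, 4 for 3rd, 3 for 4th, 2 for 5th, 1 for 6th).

Emma: 6×3 + 10×4 + 9×1 + 11×6 + 11×6 = 199
Ben: 6×6 + 10×5 + 9×2 + 11×2 + 11×4 = 170
Quinn: 6×1 + 10×1 + 9×6 + 11×4 + 11×1 = 125
Rosa: 6×2 + 10×6 + 9×5 + 11×1 + 11×2 = 150
Dev: 6×4 + 10×3 + 9×4 + 11×5 + 11×5 = 200
Uma: 6×5 + 10×2 + 9×3 + 11×3 + 11×3 = 143

Dev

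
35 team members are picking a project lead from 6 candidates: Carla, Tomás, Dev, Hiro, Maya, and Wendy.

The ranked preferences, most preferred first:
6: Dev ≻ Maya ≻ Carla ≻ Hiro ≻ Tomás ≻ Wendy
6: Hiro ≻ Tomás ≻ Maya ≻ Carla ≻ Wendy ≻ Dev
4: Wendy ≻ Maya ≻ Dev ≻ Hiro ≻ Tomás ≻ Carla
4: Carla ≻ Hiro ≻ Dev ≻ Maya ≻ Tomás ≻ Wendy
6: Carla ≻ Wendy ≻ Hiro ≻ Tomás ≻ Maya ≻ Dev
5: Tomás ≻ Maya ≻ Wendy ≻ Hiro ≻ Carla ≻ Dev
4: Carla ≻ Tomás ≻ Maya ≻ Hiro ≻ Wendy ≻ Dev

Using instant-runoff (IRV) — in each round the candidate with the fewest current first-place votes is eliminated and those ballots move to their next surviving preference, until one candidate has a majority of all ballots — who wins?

Round 1: Carla 14, Tomás 5, Dev 6, Hiro 6, Maya 0, Wendy 4. Maya eliminated.
Round 2: Carla 14, Tomás 5, Dev 6, Hiro 6, Wendy 4. Wendy eliminated.
Round 3: Carla 14, Tomás 5, Dev 10, Hiro 6. Tomás eliminated.
Round 4: Carla 14, Dev 10, Hiro 11. Dev eliminated.
Round 5: Carla 20, Hiro 15. Carla has a majority (≥18).

Carla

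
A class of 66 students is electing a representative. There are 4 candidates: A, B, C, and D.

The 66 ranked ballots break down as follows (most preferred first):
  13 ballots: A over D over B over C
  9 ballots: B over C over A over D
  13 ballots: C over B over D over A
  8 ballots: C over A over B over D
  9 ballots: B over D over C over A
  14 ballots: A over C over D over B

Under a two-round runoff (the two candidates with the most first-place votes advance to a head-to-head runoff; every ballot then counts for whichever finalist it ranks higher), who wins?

C

Round 1 first-place votes: A 27, B 18, C 21, D 0. A and C advance.
Runoff: A is ranked above C on 27 ballots, C above A on 39.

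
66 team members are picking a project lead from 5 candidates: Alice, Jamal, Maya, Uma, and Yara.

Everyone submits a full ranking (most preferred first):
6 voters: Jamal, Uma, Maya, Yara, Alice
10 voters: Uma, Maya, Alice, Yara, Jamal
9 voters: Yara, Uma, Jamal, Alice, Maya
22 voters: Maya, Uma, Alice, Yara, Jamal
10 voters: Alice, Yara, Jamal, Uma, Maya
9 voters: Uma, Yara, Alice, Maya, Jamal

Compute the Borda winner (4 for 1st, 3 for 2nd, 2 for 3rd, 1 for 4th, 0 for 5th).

Alice: 6×0 + 10×2 + 9×1 + 22×2 + 10×4 + 9×2 = 131
Jamal: 6×4 + 10×0 + 9×2 + 22×0 + 10×2 + 9×0 = 62
Maya: 6×2 + 10×3 + 9×0 + 22×4 + 10×0 + 9×1 = 139
Uma: 6×3 + 10×4 + 9×3 + 22×3 + 10×1 + 9×4 = 197
Yara: 6×1 + 10×1 + 9×4 + 22×1 + 10×3 + 9×3 = 131

Uma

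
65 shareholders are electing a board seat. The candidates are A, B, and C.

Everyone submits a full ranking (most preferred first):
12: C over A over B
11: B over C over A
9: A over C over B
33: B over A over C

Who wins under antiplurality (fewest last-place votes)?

Last-place votes: A 11, B 21, C 33.

A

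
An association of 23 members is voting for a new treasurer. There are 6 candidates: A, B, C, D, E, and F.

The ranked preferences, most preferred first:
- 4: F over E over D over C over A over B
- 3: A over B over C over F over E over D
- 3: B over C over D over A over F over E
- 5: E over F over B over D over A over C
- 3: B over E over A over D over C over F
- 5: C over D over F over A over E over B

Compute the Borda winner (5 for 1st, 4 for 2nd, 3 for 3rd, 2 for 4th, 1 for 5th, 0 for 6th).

A: 4×1 + 3×5 + 3×2 + 5×1 + 3×3 + 5×2 = 49
B: 4×0 + 3×4 + 3×5 + 5×3 + 3×5 + 5×0 = 57
C: 4×2 + 3×3 + 3×4 + 5×0 + 3×1 + 5×5 = 57
D: 4×3 + 3×0 + 3×3 + 5×2 + 3×2 + 5×4 = 57
E: 4×4 + 3×1 + 3×0 + 5×5 + 3×4 + 5×1 = 61
F: 4×5 + 3×2 + 3×1 + 5×4 + 3×0 + 5×3 = 64

F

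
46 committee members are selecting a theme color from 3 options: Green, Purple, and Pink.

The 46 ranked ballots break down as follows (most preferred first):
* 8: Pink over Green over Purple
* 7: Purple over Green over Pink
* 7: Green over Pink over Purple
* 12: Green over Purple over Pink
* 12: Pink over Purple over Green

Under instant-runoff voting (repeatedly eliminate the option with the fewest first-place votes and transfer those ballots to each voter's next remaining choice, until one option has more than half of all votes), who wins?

Green

Round 1: Green 19, Purple 7, Pink 20. Purple eliminated.
Round 2: Green 26, Pink 20. Green has a majority (≥24).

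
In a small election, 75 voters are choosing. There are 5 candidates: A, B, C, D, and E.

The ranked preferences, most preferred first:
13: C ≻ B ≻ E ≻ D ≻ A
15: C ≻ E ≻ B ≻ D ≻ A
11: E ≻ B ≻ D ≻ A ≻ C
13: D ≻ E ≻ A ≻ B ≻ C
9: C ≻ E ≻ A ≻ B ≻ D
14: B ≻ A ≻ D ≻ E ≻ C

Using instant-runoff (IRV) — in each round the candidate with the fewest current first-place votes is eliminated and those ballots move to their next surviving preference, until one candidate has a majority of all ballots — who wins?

B

Round 1: A 0, B 14, C 37, D 13, E 11. A eliminated.
Round 2: B 14, C 37, D 13, E 11. E eliminated.
Round 3: B 25, C 37, D 13. D eliminated.
Round 4: B 38, C 37. B has a majority (≥38).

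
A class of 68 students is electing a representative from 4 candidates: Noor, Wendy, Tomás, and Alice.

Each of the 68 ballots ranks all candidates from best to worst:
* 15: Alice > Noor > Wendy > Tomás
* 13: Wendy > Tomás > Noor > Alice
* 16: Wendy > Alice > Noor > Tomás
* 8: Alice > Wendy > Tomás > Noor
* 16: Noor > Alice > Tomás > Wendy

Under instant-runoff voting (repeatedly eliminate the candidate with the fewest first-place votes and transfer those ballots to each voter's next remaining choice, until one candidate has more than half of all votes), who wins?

Alice

Round 1: Noor 16, Wendy 29, Tomás 0, Alice 23. Tomás eliminated.
Round 2: Noor 16, Wendy 29, Alice 23. Noor eliminated.
Round 3: Wendy 29, Alice 39. Alice has a majority (≥35).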